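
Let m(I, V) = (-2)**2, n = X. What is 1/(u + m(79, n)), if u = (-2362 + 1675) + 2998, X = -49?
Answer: 1/2315 ≈ 0.00043197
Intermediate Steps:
n = -49
m(I, V) = 4
u = 2311 (u = -687 + 2998 = 2311)
1/(u + m(79, n)) = 1/(2311 + 4) = 1/2315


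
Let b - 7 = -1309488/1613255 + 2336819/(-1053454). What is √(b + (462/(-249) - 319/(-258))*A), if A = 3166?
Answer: I*√647567348728829352662927411459501610/18196438710168390 ≈ 44.224*I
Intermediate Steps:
b = 6747059221993/1699489932770 (b = 7 + (-1309488/1613255 + 2336819/(-1053454)) = 7 + (-1309488*1/1613255 + 2336819*(-1/1053454)) = 7 + (-1309488/1613255 - 2336819/1053454) = 7 - 5149370307397/1699489932770 = 6747059221993/1699489932770 ≈ 3.9701)
√(b + (462/(-249) - 319/(-258))*A) = √(6747059221993/1699489932770 + (462/(-249) - 319/(-258))*3166) = √(6747059221993/1699489932770 + (462*(-1/249) - 319*(-1/258))*3166) = √(6747059221993/1699489932770 + (-154/83 + 319/258)*3166) = √(6747059221993/1699489932770 - 13255/21414*3166) = √(6747059221993/1699489932770 - 20982665/10707) = √(-35587587167095552999/18196438710168390) = I*√647567348728829352662927411459501610/18196438710168390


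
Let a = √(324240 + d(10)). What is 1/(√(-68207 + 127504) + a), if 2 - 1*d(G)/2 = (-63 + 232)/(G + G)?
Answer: 10/(√32422710 + 10*√59297) ≈ 0.0012301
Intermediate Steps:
d(G) = 4 - 169/G (d(G) = 4 - 2*(-63 + 232)/(G + G) = 4 - 338/(2*G) = 4 - 338*1/(2*G) = 4 - 169/G)
a = √32422710/10 (a = √(324240 + (4 - 169/10)) = √(324240 - 129/10) = √(3242271/10) = √32422710/10 ≈ 569.41)
1/(√(-68207 + 127504) + a) = 1/(√(-68207 + 127504) + √32422710/10) = 1/(√59297 + √32422710/10)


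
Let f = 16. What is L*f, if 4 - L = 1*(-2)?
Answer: 96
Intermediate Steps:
L = 6 (L = 4 - (-2) = 4 - 1*(-2) = 4 + 2 = 6)
L*f = 6*16 = 96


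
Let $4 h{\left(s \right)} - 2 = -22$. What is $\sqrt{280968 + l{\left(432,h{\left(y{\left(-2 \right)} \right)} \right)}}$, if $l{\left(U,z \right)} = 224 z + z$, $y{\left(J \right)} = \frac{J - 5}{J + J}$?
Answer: $\sqrt{279843} \approx 529.0$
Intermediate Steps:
$y{\left(J \right)} = \frac{-5 + J}{2 J}$
$h{\left(s \right)} = -5$ ($h{\left(s \right)} = \frac{1}{2} + \frac{1}{4} \left(-22\right) = \frac{1}{2} - \frac{11}{2} = -5$)
$l{\left(U,z \right)} = 225 z$
$\sqrt{280968 + l{\left(432,h{\left(y{\left(-2 \right)} \right)} \right)}} = \sqrt{280968 + 225 \left(-5\right)} = \sqrt{280968 - 1125} = \sqrt{279843}$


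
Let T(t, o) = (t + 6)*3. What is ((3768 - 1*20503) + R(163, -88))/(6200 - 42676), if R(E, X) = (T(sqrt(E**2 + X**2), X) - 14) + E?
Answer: 4142/9119 - 3*sqrt(34313)/36476 ≈ 0.43898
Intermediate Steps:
T(t, o) = 18 + 3*t (T(t, o) = (6 + t)*3 = 18 + 3*t)
R(E, X) = 4 + E + 3*sqrt(E**2 + X**2) (R(E, X) = ((18 + 3*sqrt(E**2 + X**2)) - 14) + E = (4 + 3*sqrt(E**2 + X**2)) + E = 4 + E + 3*sqrt(E**2 + X**2))
((3768 - 1*20503) + R(163, -88))/(6200 - 42676) = ((3768 - 1*20503) + (4 + 163 + 3*sqrt(163**2 + (-88)**2)))/(6200 - 42676) = ((3768 - 20503) + (4 + 163 + 3*sqrt(26569 + 7744)))/(-36476) = (-16735 + (4 + 163 + 3*sqrt(34313)))*(-1/36476) = (-16735 + (167 + 3*sqrt(34313)))*(-1/36476) = (-16568 + 3*sqrt(34313))*(-1/36476) = 4142/9119 - 3*sqrt(34313)/36476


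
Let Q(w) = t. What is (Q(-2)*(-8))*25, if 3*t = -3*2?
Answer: 400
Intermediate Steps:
t = -2 (t = (-3*2)/3 = (1/3)*(-6) = -2)
Q(w) = -2
(Q(-2)*(-8))*25 = -2*(-8)*25 = 16*25 = 400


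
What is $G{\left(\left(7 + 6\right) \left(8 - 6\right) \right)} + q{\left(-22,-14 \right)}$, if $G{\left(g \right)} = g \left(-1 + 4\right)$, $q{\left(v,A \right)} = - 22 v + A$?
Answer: $548$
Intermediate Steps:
$q{\left(v,A \right)} = A - 22 v$
$G{\left(g \right)} = 3 g$ ($G{\left(g \right)} = g 3 = 3 g$)
$G{\left(\left(7 + 6\right) \left(8 - 6\right) \right)} + q{\left(-22,-14 \right)} = 3 \left(7 + 6\right) \left(8 - 6\right) - -470 = 3 \cdot 13 \cdot 2 + \left(-14 + 484\right) = 3 \cdot 26 + 470 = 78 + 470 = 548$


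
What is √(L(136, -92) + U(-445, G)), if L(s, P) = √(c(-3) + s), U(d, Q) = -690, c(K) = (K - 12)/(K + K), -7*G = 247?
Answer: √(-2760 + 2*√554)/2 ≈ 26.043*I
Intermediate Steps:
G = -247/7 (G = -⅐*247 = -247/7 ≈ -35.286)
c(K) = (-12 + K)/(2*K) (c(K) = (-12 + K)/((2*K)) = (-12 + K)*(1/(2*K)) = (-12 + K)/(2*K))
L(s, P) = √(5/2 + s) (L(s, P) = √((½)*(-12 - 3)/(-3) + s) = √((½)*(-⅓)*(-15) + s) = √(5/2 + s))
√(L(136, -92) + U(-445, G)) = √(√(10 + 4*136)/2 - 690) = √(√(10 + 544)/2 - 690) = √(√554/2 - 690) = √(-690 + √554/2)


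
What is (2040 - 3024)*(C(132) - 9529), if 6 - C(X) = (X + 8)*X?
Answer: 27554952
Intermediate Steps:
C(X) = 6 - X*(8 + X) (C(X) = 6 - (X + 8)*X = 6 - (8 + X)*X = 6 - X*(8 + X))
(2040 - 3024)*(C(132) - 9529) = (2040 - 3024)*((6 - 1*132² - 8*132) - 9529) = -984*((6 - 1*17424 - 1056) - 9529) = -984*((6 - 17424 - 1056) - 9529) = -984*(-18474 - 9529) = -984*(-28003) = 27554952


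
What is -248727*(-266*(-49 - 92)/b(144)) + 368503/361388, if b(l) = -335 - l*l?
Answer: 177437254041851/400779292 ≈ 4.4273e+5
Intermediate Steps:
b(l) = -335 - l²
-248727*(-266*(-49 - 92)/b(144)) + 368503/361388 = -248727*(-266*(-49 - 92)/(-335 - 1*144²)) + 368503/361388 = -248727*37506/(-335 - 1*20736) + 368503*(1/361388) = -248727*37506/(-335 - 20736) + 368503/361388 = -248727/((-21071*1/37506)) + 368503/361388 = -248727/(-1109/1974) + 368503/361388 = -248727*(-1974/1109) + 368503/361388 = 490987098/1109 + 368503/361388 = 177437254041851/400779292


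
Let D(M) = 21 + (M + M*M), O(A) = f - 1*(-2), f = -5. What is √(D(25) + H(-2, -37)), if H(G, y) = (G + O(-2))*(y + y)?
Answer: √1041 ≈ 32.265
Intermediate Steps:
O(A) = -3 (O(A) = -5 - 1*(-2) = -5 + 2 = -3)
H(G, y) = 2*y*(-3 + G) (H(G, y) = (G - 3)*(y + y) = (-3 + G)*(2*y) = 2*y*(-3 + G))
D(M) = 21 + M + M² (D(M) = 21 + (M + M²) = 21 + M + M²)
√(D(25) + H(-2, -37)) = √((21 + 25 + 25²) + 2*(-37)*(-3 - 2)) = √((21 + 25 + 625) + 2*(-37)*(-5)) = √(671 + 370) = √1041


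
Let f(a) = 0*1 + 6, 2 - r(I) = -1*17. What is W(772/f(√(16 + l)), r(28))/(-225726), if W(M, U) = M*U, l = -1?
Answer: -3667/338589 ≈ -0.010830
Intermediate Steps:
r(I) = 19 (r(I) = 2 - (-1)*17 = 2 - 1*(-17) = 2 + 17 = 19)
f(a) = 6 (f(a) = 0 + 6 = 6)
W(772/f(√(16 + l)), r(28))/(-225726) = ((772/6)*19)/(-225726) = ((772*(⅙))*19)*(-1/225726) = ((386/3)*19)*(-1/225726) = (7334/3)*(-1/225726) = -3667/338589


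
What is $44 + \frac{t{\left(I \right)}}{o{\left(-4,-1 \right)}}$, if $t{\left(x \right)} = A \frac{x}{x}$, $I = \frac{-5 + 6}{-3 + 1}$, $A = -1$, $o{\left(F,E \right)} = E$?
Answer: $45$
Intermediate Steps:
$I = - \frac{1}{2}$ ($I = 1 \frac{1}{-2} = 1 \left(- \frac{1}{2}\right) = - \frac{1}{2} \approx -0.5$)
$t{\left(x \right)} = -1$ ($t{\left(x \right)} = - \frac{x}{x} = \left(-1\right) 1 = -1$)
$44 + \frac{t{\left(I \right)}}{o{\left(-4,-1 \right)}} = 44 - \frac{1}{-1} = 44 - -1 = 44 + 1 = 45$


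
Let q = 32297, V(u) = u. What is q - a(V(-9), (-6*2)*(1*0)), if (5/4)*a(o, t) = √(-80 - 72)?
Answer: 32297 - 8*I*√38/5 ≈ 32297.0 - 9.8631*I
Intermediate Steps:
a(o, t) = 8*I*√38/5 (a(o, t) = 4*√(-80 - 72)/5 = 4*√(-152)/5 = 4*(2*I*√38)/5 = 8*I*√38/5)
q - a(V(-9), (-6*2)*(1*0)) = 32297 - 8*I*√38/5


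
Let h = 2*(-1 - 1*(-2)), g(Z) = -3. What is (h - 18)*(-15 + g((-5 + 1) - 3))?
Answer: 288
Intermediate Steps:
h = 2 (h = 2*(-1 + 2) = 2*1 = 2)
(h - 18)*(-15 + g((-5 + 1) - 3)) = (2 - 18)*(-15 - 3) = -16*(-18) = 288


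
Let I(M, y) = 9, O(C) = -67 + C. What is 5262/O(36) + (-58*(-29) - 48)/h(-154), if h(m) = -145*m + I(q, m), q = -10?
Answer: -117497164/692509 ≈ -169.67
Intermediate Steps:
h(m) = 9 - 145*m (h(m) = -145*m + 9 = 9 - 145*m)
5262/O(36) + (-58*(-29) - 48)/h(-154) = 5262/(-67 + 36) + (-58*(-29) - 48)/(9 - 145*(-154)) = 5262/(-31) + (1682 - 48)/(9 + 22330) = 5262*(-1/31) + 1634/22339 = -5262/31 + 1634*(1/22339) = -5262/31 + 1634/22339 = -117497164/692509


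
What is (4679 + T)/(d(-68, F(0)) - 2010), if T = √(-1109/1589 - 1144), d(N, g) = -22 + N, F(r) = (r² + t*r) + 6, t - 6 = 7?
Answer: -4679/2100 - I*√115610873/667380 ≈ -2.2281 - 0.016111*I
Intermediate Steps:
t = 13 (t = 6 + 7 = 13)
F(r) = 6 + r² + 13*r (F(r) = (r² + 13*r) + 6 = 6 + r² + 13*r)
T = 5*I*√115610873/1589 (T = √(-1109*1/1589 - 1144) = √(-1109/1589 - 1144) = √(-1818925/1589) = 5*I*√115610873/1589 ≈ 33.833*I)
(4679 + T)/(d(-68, F(0)) - 2010) = (4679 + 5*I*√115610873/1589)/((-22 - 68) - 2010) = (4679 + 5*I*√115610873/1589)/(-90 - 2010) = (4679 + 5*I*√115610873/1589)/(-2100) = (4679 + 5*I*√115610873/1589)*(-1/2100) = -4679/2100 - I*√115610873/667380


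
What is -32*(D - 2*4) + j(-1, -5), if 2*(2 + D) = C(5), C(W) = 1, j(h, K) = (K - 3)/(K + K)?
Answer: 1524/5 ≈ 304.80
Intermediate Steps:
j(h, K) = (-3 + K)/(2*K) (j(h, K) = (-3 + K)/((2*K)) = (-3 + K)*(1/(2*K)) = (-3 + K)/(2*K))
D = -3/2 (D = -2 + (½)*1 = -2 + ½ = -3/2 ≈ -1.5000)
-32*(D - 2*4) + j(-1, -5) = -32*(-3/2 - 2*4) + (½)*(-3 - 5)/(-5) = -32*(-3/2 - 8) + (½)*(-⅕)*(-8) = -32*(-19/2) + ⅘ = 304 + ⅘ = 1524/5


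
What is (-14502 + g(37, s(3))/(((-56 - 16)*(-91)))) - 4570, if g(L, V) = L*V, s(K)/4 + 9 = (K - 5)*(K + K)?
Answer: -1487653/78 ≈ -19072.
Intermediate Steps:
s(K) = -36 + 8*K*(-5 + K) (s(K) = -36 + 4*((K - 5)*(K + K)) = -36 + 4*((-5 + K)*(2*K)) = -36 + 4*(2*K*(-5 + K)) = -36 + 8*K*(-5 + K))
(-14502 + g(37, s(3))/(((-56 - 16)*(-91)))) - 4570 = (-14502 + (37*(-36 - 40*3 + 8*3²))/(((-56 - 16)*(-91)))) - 4570 = (-14502 + (37*(-36 - 120 + 8*9))/((-72*(-91)))) - 4570 = (-14502 + (37*(-36 - 120 + 72))/6552) - 4570 = (-14502 + (37*(-84))*(1/6552)) - 4570 = (-14502 - 3108*1/6552) - 4570 = (-14502 - 37/78) - 4570 = -1131193/78 - 4570 = -1487653/78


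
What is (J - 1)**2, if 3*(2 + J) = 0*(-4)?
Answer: 9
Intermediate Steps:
J = -2 (J = -2 + (0*(-4))/3 = -2 + (1/3)*0 = -2 + 0 = -2)
(J - 1)**2 = (-2 - 1)**2 = (-3)**2 = 9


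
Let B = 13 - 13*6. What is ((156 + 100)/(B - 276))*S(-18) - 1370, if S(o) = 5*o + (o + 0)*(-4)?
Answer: -462562/341 ≈ -1356.5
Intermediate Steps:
B = -65 (B = 13 - 78 = -65)
S(o) = o (S(o) = 5*o + o*(-4) = 5*o - 4*o = o)
((156 + 100)/(B - 276))*S(-18) - 1370 = ((156 + 100)/(-65 - 276))*(-18) - 1370 = (256/(-341))*(-18) - 1370 = (256*(-1/341))*(-18) - 1370 = -256/341*(-18) - 1370 = 4608/341 - 1370 = -462562/341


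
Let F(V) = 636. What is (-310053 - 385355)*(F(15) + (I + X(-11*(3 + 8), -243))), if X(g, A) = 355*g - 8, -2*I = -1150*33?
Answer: 16239167616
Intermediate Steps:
I = 18975 (I = -(-575)*33 = -½*(-37950) = 18975)
X(g, A) = -8 + 355*g
(-310053 - 385355)*(F(15) + (I + X(-11*(3 + 8), -243))) = (-310053 - 385355)*(636 + (18975 + (-8 + 355*(-11*(3 + 8))))) = -695408*(636 + (18975 + (-8 + 355*(-11*11)))) = -695408*(636 + (18975 + (-8 + 355*(-121)))) = -695408*(636 + (18975 + (-8 - 42955))) = -695408*(636 + (18975 - 42963)) = -695408*(636 - 23988) = -695408*(-23352) = 16239167616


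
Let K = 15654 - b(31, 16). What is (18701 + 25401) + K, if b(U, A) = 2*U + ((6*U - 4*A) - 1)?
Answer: 59573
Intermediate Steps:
b(U, A) = -1 - 4*A + 8*U (b(U, A) = 2*U + ((-4*A + 6*U) - 1) = 2*U + (-1 - 4*A + 6*U) = -1 - 4*A + 8*U)
K = 15471 (K = 15654 - (-1 - 4*16 + 8*31) = 15654 - (-1 - 64 + 248) = 15654 - 1*183 = 15654 - 183 = 15471)
(18701 + 25401) + K = (18701 + 25401) + 15471 = 44102 + 15471 = 59573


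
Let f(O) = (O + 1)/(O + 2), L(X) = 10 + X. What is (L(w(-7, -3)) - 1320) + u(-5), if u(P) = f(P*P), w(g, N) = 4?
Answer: -35236/27 ≈ -1305.0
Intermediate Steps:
f(O) = (1 + O)/(2 + O)
u(P) = (1 + P²)/(2 + P²) (u(P) = (1 + P*P)/(2 + P*P) = (1 + P²)/(2 + P²))
(L(w(-7, -3)) - 1320) + u(-5) = ((10 + 4) - 1320) + (1 + (-5)²)/(2 + (-5)²) = (14 - 1320) + (1 + 25)/(2 + 25) = -1306 + 26/27 = -35236/27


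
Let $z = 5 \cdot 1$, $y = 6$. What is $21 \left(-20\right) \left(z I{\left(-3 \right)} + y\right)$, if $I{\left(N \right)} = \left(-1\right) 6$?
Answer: $10080$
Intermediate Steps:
$z = 5$
$I{\left(N \right)} = -6$
$21 \left(-20\right) \left(z I{\left(-3 \right)} + y\right) = 21 \left(-20\right) \left(5 \left(-6\right) + 6\right) = - 420 \left(-30 + 6\right) = \left(-420\right) \left(-24\right) = 10080$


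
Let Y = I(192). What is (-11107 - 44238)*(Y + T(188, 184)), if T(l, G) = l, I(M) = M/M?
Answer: -10460205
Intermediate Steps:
I(M) = 1
Y = 1
(-11107 - 44238)*(Y + T(188, 184)) = (-11107 - 44238)*(1 + 188) = -55345*189 = -10460205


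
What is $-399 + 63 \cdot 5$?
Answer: $-84$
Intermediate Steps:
$-399 + 63 \cdot 5 = -399 + 315 = -84$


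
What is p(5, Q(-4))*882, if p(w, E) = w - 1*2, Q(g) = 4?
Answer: 2646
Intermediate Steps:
p(w, E) = -2 + w (p(w, E) = w - 2 = -2 + w)
p(5, Q(-4))*882 = (-2 + 5)*882 = 3*882 = 2646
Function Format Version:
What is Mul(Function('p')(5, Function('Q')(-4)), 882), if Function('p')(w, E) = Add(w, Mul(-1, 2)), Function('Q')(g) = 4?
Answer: 2646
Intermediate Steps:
Function('p')(w, E) = Add(-2, w) (Function('p')(w, E) = Add(w, -2) = Add(-2, w))
Mul(Function('p')(5, Function('Q')(-4)), 882) = Mul(Add(-2, 5), 882) = Mul(3, 882) = 2646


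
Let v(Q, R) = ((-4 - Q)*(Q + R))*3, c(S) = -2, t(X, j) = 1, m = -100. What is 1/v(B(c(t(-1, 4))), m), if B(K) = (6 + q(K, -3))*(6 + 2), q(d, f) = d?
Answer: 1/7344 ≈ 0.00013617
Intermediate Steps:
B(K) = 48 + 8*K (B(K) = (6 + K)*(6 + 2) = (6 + K)*8 = 48 + 8*K)
v(Q, R) = 3*(-4 - Q)*(Q + R)
1/v(B(c(t(-1, 4))), m) = 1/(-12*(48 + 8*(-2)) - 12*(-100) - 3*(48 + 8*(-2))**2 - 3*(48 + 8*(-2))*(-100)) = 1/(-12*(48 - 16) + 1200 - 3*(48 - 16)**2 - 3*(48 - 16)*(-100)) = 1/(-12*32 + 1200 - 3*32**2 - 3*32*(-100)) = 1/(-384 + 1200 - 3*1024 + 9600) = 1/(-384 + 1200 - 3072 + 9600) = 1/7344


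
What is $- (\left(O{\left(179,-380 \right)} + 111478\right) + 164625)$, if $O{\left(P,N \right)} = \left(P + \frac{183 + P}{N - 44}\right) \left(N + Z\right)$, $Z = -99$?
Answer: $- \frac{40443443}{212} \approx -1.9077 \cdot 10^{5}$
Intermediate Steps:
$O{\left(P,N \right)} = \left(-99 + N\right) \left(P + \frac{183 + P}{-44 + N}\right)$ ($O{\left(P,N \right)} = \left(P + \frac{183 + P}{N - 44}\right) \left(N - 99\right) = \left(P + \frac{183 + P}{-44 + N}\right) \left(-99 + N\right) = \left(-99 + N\right) \left(P + \frac{183 + P}{-44 + N}\right)$)
$- (\left(O{\left(179,-380 \right)} + 111478\right) + 164625) = - (\left(\frac{-18117 + 183 \left(-380\right) + 4257 \cdot 179 + 179 \left(-380\right)^{2} - \left(-53960\right) 179}{-44 - 380} + 111478\right) + 164625) = - (\left(\frac{-18117 - 69540 + 762003 + 179 \cdot 144400 + 9658840}{-424} + 111478\right) + 164625) = - (\left(- \frac{-18117 - 69540 + 762003 + 25847600 + 9658840}{424} + 111478\right) + 164625) = - (\left(\left(- \frac{1}{424}\right) 36180786 + 111478\right) + 164625) = - (\left(- \frac{18090393}{212} + 111478\right) + 164625) = - (\frac{5542943}{212} + 164625) = \left(-1\right) \frac{40443443}{212} = - \frac{40443443}{212}$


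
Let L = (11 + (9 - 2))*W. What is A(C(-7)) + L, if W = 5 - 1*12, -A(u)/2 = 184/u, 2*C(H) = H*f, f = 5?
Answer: -3674/35 ≈ -104.97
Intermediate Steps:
C(H) = 5*H/2 (C(H) = (H*5)/2 = (5*H)/2 = 5*H/2)
A(u) = -368/u
W = -7 (W = 5 - 12 = -7)
L = -126 (L = (11 + (9 - 2))*(-7) = (11 + 7)*(-7) = 18*(-7) = -126)
A(C(-7)) + L = -368/((5/2)*(-7)) - 126 = -368/(-35/2) - 126 = -368*(-2/35) - 126 = 736/35 - 126 = -3674/35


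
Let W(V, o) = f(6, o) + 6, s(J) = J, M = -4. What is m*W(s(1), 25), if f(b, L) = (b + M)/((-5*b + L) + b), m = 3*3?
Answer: 72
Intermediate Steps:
m = 9
f(b, L) = (-4 + b)/(L - 4*b) (f(b, L) = (b - 4)/((-5*b + L) + b) = (-4 + b)/((L - 5*b) + b) = (-4 + b)/(L - 4*b))
W(V, o) = 6 + 2/(-24 + o) (W(V, o) = (-4 + 6)/(o - 4*6) + 6 = 2/(o - 24) + 6 = 2/(-24 + o) + 6 = 6 + 2/(-24 + o))
m*W(s(1), 25) = 9*(2*(-71 + 3*25)/(-24 + 25)) = 9*(2*(-71 + 75)/1) = 9*(2*1*4) = 9*8 = 72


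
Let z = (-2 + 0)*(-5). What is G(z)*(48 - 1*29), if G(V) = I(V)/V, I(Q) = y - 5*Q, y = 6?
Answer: -418/5 ≈ -83.600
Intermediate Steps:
z = 10 (z = -2*(-5) = 10)
I(Q) = 6 - 5*Q
G(V) = (6 - 5*V)/V
G(z)*(48 - 1*29) = (-5 + 6/10)*(48 - 1*29) = (-5 + 6*(⅒))*(48 - 29) = (-5 + ⅗)*19 = -22/5*19 = -418/5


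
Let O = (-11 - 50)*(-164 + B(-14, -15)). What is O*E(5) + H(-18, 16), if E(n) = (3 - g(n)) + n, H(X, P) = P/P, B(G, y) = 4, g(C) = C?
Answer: 29281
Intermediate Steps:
H(X, P) = 1
E(n) = 3 (E(n) = (3 - n) + n = 3)
O = 9760 (O = (-11 - 50)*(-164 + 4) = -61*(-160) = 9760)
O*E(5) + H(-18, 16) = 9760*3 + 1 = 29280 + 1 = 29281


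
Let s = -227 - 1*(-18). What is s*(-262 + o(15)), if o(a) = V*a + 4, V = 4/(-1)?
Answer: 66462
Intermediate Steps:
V = -4 (V = 4*(-1) = -4)
s = -209 (s = -227 + 18 = -209)
o(a) = 4 - 4*a (o(a) = -4*a + 4 = 4 - 4*a)
s*(-262 + o(15)) = -209*(-262 + (4 - 4*15)) = -209*(-262 + (4 - 60)) = -209*(-262 - 56) = -209*(-318) = 66462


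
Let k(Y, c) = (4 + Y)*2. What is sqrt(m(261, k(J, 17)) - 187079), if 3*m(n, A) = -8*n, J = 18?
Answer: 5*I*sqrt(7511) ≈ 433.33*I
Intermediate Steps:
k(Y, c) = 8 + 2*Y
m(n, A) = -8*n/3 (m(n, A) = (-8*n)/3 = -8*n/3)
sqrt(m(261, k(J, 17)) - 187079) = sqrt(-8/3*261 - 187079) = sqrt(-696 - 187079) = sqrt(-187775) = 5*I*sqrt(7511)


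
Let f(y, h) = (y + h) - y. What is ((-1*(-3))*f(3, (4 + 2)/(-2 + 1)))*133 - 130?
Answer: -2524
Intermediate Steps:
f(y, h) = h (f(y, h) = (h + y) - y = h)
((-1*(-3))*f(3, (4 + 2)/(-2 + 1)))*133 - 130 = ((-1*(-3))*((4 + 2)/(-2 + 1)))*133 - 130 = (3*(6/(-1)))*133 - 130 = (3*(6*(-1)))*133 - 130 = (3*(-6))*133 - 130 = -18*133 - 130 = -2394 - 130 = -2524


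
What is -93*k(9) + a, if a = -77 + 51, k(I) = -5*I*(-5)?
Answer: -20951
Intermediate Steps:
k(I) = 25*I
a = -26
-93*k(9) + a = -2325*9 - 26 = -93*225 - 26 = -20925 - 26 = -20951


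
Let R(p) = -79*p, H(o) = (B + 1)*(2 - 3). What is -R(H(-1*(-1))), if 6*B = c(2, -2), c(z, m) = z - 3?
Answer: -395/6 ≈ -65.833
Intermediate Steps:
c(z, m) = -3 + z
B = -⅙ (B = (-3 + 2)/6 = (⅙)*(-1) = -⅙ ≈ -0.16667)
H(o) = -⅚ (H(o) = (-⅙ + 1)*(2 - 3) = (⅚)*(-1) = -⅚)
-R(H(-1*(-1))) = -(-79)*(-5)/6 = -1*395/6 = -395/6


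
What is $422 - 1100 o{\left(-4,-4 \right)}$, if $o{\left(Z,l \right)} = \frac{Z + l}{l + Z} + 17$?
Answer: $-19378$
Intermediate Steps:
$o{\left(Z,l \right)} = 18$ ($o{\left(Z,l \right)} = \frac{Z + l}{Z + l} + 17 = 1 + 17 = 18$)
$422 - 1100 o{\left(-4,-4 \right)} = 422 - 19800 = -19378$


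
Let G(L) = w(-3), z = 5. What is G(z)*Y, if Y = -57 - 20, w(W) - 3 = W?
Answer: 0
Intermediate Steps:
w(W) = 3 + W
G(L) = 0 (G(L) = 3 - 3 = 0)
Y = -77
G(z)*Y = 0*(-77) = 0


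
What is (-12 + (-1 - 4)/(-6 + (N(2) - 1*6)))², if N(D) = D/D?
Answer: 16129/121 ≈ 133.30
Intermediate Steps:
N(D) = 1
(-12 + (-1 - 4)/(-6 + (N(2) - 1*6)))² = (-12 + (-1 - 4)/(-6 + (1 - 1*6)))² = (-12 - 5/(-6 + (1 - 6)))² = (-12 - 5/(-6 - 5))² = (-12 - 5/(-11))² = (-12 - 5*(-1/11))² = (-12 + 5/11)² = (-127/11)² = 16129/121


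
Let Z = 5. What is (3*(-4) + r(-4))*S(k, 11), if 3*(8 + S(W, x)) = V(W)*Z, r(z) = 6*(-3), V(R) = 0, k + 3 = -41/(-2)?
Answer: 240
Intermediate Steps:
k = 35/2 (k = -3 - 41/(-2) = -3 - 41*(-1/2) = -3 + 41/2 = 35/2 ≈ 17.500)
r(z) = -18
S(W, x) = -8 (S(W, x) = -8 + (0*5)/3 = -8 + (1/3)*0 = -8 + 0 = -8)
(3*(-4) + r(-4))*S(k, 11) = (3*(-4) - 18)*(-8) = (-12 - 18)*(-8) = -30*(-8) = 240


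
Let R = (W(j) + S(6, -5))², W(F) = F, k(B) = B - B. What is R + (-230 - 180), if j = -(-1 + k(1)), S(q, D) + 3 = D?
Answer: -361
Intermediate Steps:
S(q, D) = -3 + D
k(B) = 0
j = 1 (j = -(-1 + 0) = -1*(-1) = 1)
R = 49 (R = (1 + (-3 - 5))² = (1 - 8)² = (-7)² = 49)
R + (-230 - 180) = 49 + (-230 - 180) = 49 - 410 = -361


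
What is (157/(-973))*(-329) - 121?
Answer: -9440/139 ≈ -67.914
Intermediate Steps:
(157/(-973))*(-329) - 121 = (157*(-1/973))*(-329) - 121 = -157/973*(-329) - 121 = 7379/139 - 121 = -9440/139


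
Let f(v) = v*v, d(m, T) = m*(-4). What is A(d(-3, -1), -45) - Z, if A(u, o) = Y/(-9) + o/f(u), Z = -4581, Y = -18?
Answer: 73323/16 ≈ 4582.7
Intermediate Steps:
d(m, T) = -4*m
f(v) = v²
A(u, o) = 2 + o/u² (A(u, o) = -18/(-9) + o/(u²) = -18*(-⅑) + o/u² = 2 + o/u²)
A(d(-3, -1), -45) - Z = (2 - 45/(-4*(-3))²) - 1*(-4581) = (2 - 45/12²) + 4581 = (2 - 45*1/144) + 4581 = (2 - 5/16) + 4581 = 27/16 + 4581 = 73323/16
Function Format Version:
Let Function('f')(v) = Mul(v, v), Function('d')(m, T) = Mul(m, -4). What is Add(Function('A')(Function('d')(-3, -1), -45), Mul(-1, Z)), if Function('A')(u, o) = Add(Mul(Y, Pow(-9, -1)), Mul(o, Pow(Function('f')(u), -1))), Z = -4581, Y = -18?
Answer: Rational(73323, 16) ≈ 4582.7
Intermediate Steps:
Function('d')(m, T) = Mul(-4, m)
Function('f')(v) = Pow(v, 2)
Function('A')(u, o) = Add(2, Mul(o, Pow(u, -2))) (Function('A')(u, o) = Add(Mul(-18, Pow(-9, -1)), Mul(o, Pow(Pow(u, 2), -1))) = Add(Mul(-18, Rational(-1, 9)), Mul(o, Pow(u, -2))) = Add(2, Mul(o, Pow(u, -2))))
Add(Function('A')(Function('d')(-3, -1), -45), Mul(-1, Z)) = Add(Add(2, Mul(-45, Pow(Mul(-4, -3), -2))), Mul(-1, -4581)) = Add(Add(2, Mul(-45, Pow(12, -2))), 4581) = Add(Add(2, Mul(-45, Rational(1, 144))), 4581) = Add(Add(2, Rational(-5, 16)), 4581) = Add(Rational(27, 16), 4581) = Rational(73323, 16)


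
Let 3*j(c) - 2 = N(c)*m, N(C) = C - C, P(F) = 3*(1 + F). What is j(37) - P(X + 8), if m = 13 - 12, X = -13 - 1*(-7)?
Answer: -25/3 ≈ -8.3333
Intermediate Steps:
X = -6 (X = -13 + 7 = -6)
P(F) = 3 + 3*F
m = 1
N(C) = 0
j(c) = ⅔ (j(c) = ⅔ + (0*1)/3 = ⅔ + (⅓)*0 = ⅔ + 0 = ⅔)
j(37) - P(X + 8) = ⅔ - (3 + 3*(-6 + 8)) = ⅔ - (3 + 3*2) = ⅔ - (3 + 6) = ⅔ - 1*9 = ⅔ - 9 = -25/3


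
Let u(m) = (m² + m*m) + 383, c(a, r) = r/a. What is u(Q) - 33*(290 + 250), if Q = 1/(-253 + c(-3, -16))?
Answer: -9626078395/552049 ≈ -17437.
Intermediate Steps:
Q = -3/743 (Q = 1/(-253 - 16/(-3)) = 1/(-253 - 16*(-⅓)) = 1/(-253 + 16/3) = 1/(-743/3) = -3/743 ≈ -0.0040377)
u(m) = 383 + 2*m² (u(m) = (m² + m²) + 383 = 2*m² + 383 = 383 + 2*m²)
u(Q) - 33*(290 + 250) = (383 + 2*(-3/743)²) - 33*(290 + 250) = (383 + 2*(9/552049)) - 33*540 = (383 + 18/552049) - 1*17820 = 211434785/552049 - 17820 = -9626078395/552049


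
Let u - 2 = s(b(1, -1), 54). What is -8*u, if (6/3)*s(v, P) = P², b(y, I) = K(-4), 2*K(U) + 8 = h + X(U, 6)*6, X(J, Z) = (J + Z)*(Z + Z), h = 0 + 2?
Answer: -11680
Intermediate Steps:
h = 2
X(J, Z) = 2*Z*(J + Z) (X(J, Z) = (J + Z)*(2*Z) = 2*Z*(J + Z))
K(U) = 213 + 36*U (K(U) = -4 + (2 + (2*6*(U + 6))*6)/2 = -4 + (2 + (2*6*(6 + U))*6)/2 = -4 + (2 + (72 + 12*U)*6)/2 = -4 + (2 + (432 + 72*U))/2 = -4 + (434 + 72*U)/2 = -4 + (217 + 36*U) = 213 + 36*U)
b(y, I) = 69 (b(y, I) = 213 + 36*(-4) = 213 - 144 = 69)
s(v, P) = P²/2
u = 1460 (u = 2 + (½)*54² = 2 + (½)*2916 = 2 + 1458 = 1460)
-8*u = -8*1460 = -11680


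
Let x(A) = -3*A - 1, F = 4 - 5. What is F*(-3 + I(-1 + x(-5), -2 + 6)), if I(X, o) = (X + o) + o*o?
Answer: -30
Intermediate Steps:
F = -1
x(A) = -1 - 3*A
I(X, o) = X + o + o**2 (I(X, o) = (X + o) + o**2 = X + o + o**2)
F*(-3 + I(-1 + x(-5), -2 + 6)) = -(-3 + ((-1 + (-1 - 3*(-5))) + (-2 + 6) + (-2 + 6)**2)) = -(-3 + ((-1 + (-1 + 15)) + 4 + 4**2)) = -(-3 + ((-1 + 14) + 4 + 16)) = -(-3 + (13 + 4 + 16)) = -(-3 + 33) = -1*30 = -30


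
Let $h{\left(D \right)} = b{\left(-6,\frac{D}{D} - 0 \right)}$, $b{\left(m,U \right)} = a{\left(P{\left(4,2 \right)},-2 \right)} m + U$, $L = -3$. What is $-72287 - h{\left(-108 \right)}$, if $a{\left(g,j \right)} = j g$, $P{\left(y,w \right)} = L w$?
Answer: $-72216$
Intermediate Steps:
$P{\left(y,w \right)} = - 3 w$
$a{\left(g,j \right)} = g j$
$b{\left(m,U \right)} = U + 12 m$ ($b{\left(m,U \right)} = \left(-3\right) 2 \left(-2\right) m + U = \left(-6\right) \left(-2\right) m + U = 12 m + U = U + 12 m$)
$h{\left(D \right)} = -71$ ($h{\left(D \right)} = \left(\frac{D}{D} - 0\right) + 12 \left(-6\right) = \left(1 + 0\right) - 72 = 1 - 72 = -71$)
$-72287 - h{\left(-108 \right)} = -72287 - -71 = -72287 + 71 = -72216$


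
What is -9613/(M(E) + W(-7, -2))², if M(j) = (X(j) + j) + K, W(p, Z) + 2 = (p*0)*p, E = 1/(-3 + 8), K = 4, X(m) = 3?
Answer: -240325/676 ≈ -355.51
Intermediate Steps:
E = ⅕ (E = 1/5 = ⅕ ≈ 0.20000)
W(p, Z) = -2 (W(p, Z) = -2 + (p*0)*p = -2 + 0*p = -2 + 0 = -2)
M(j) = 7 + j (M(j) = (3 + j) + 4 = 7 + j)
-9613/(M(E) + W(-7, -2))² = -9613/((7 + ⅕) - 2)² = -9613/(36/5 - 2)² = -9613/((26/5)²) = -9613/676/25 = -9613*25/676 = -240325/676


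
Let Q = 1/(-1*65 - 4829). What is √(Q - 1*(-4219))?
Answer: √101050259790/4894 ≈ 64.954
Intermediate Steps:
Q = -1/4894 (Q = 1/(-65 - 4829) = 1/(-4894) = -1/4894 ≈ -0.00020433)
√(Q - 1*(-4219)) = √(-1/4894 - 1*(-4219)) = √(-1/4894 + 4219) = √(20647785/4894) = √101050259790/4894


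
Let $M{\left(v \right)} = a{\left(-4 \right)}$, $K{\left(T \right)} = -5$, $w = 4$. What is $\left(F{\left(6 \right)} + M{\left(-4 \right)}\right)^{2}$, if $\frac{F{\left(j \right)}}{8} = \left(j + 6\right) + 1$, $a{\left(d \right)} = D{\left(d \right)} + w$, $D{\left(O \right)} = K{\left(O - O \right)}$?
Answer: $10609$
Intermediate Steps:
$D{\left(O \right)} = -5$
$a{\left(d \right)} = -1$ ($a{\left(d \right)} = -5 + 4 = -1$)
$M{\left(v \right)} = -1$
$F{\left(j \right)} = 56 + 8 j$ ($F{\left(j \right)} = 8 \left(\left(j + 6\right) + 1\right) = 8 \left(\left(6 + j\right) + 1\right) = 8 \left(7 + j\right) = 56 + 8 j$)
$\left(F{\left(6 \right)} + M{\left(-4 \right)}\right)^{2} = \left(\left(56 + 8 \cdot 6\right) - 1\right)^{2} = \left(\left(56 + 48\right) - 1\right)^{2} = \left(104 - 1\right)^{2} = 103^{2} = 10609$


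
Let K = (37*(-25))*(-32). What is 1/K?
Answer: 1/29600 ≈ 3.3784e-5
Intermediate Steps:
K = 29600 (K = -925*(-32) = 29600)
1/K = 1/29600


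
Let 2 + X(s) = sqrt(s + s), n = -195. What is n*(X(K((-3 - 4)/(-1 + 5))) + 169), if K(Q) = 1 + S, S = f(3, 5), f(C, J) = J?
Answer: -32565 - 390*sqrt(3) ≈ -33241.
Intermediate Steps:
S = 5
K(Q) = 6 (K(Q) = 1 + 5 = 6)
X(s) = -2 + sqrt(2)*sqrt(s) (X(s) = -2 + sqrt(s + s) = -2 + sqrt(2*s) = -2 + sqrt(2)*sqrt(s))
n*(X(K((-3 - 4)/(-1 + 5))) + 169) = -195*((-2 + sqrt(2)*sqrt(6)) + 169) = -195*((-2 + 2*sqrt(3)) + 169) = -195*(167 + 2*sqrt(3)) = -32565 - 390*sqrt(3)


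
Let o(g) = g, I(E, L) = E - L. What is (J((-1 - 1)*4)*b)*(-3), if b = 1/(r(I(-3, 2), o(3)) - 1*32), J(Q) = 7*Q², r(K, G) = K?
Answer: 1344/37 ≈ 36.324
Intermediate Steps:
b = -1/37 (b = 1/((-3 - 1*2) - 1*32) = 1/((-3 - 2) - 32) = 1/(-5 - 32) = 1/(-37) = -1/37 ≈ -0.027027)
(J((-1 - 1)*4)*b)*(-3) = ((7*((-1 - 1)*4)²)*(-1/37))*(-3) = ((7*(-2*4)²)*(-1/37))*(-3) = ((7*(-8)²)*(-1/37))*(-3) = ((7*64)*(-1/37))*(-3) = (448*(-1/37))*(-3) = -448/37*(-3) = 1344/37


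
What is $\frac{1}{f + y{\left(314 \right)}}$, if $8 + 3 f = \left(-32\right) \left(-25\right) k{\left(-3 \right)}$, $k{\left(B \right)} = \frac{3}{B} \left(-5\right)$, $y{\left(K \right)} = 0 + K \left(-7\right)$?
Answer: $- \frac{3}{2602} \approx -0.001153$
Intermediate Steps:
$y{\left(K \right)} = - 7 K$ ($y{\left(K \right)} = 0 - 7 K = - 7 K$)
$k{\left(B \right)} = - \frac{15}{B}$
$f = \frac{3992}{3}$ ($f = - \frac{8}{3} + \frac{\left(-32\right) \left(-25\right) \left(- \frac{15}{-3}\right)}{3} = - \frac{8}{3} + \frac{800 \left(\left(-15\right) \left(- \frac{1}{3}\right)\right)}{3} = - \frac{8}{3} + \frac{800 \cdot 5}{3} = - \frac{8}{3} + \frac{1}{3} \cdot 4000 = - \frac{8}{3} + \frac{4000}{3} = \frac{3992}{3} \approx 1330.7$)
$\frac{1}{f + y{\left(314 \right)}} = \frac{1}{\frac{3992}{3} - 2198} = \frac{1}{- \frac{2602}{3}} = - \frac{3}{2602}$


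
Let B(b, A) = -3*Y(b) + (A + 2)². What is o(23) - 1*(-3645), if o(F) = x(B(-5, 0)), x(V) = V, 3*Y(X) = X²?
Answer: 3624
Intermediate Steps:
Y(X) = X²/3
B(b, A) = (2 + A)² - b² (B(b, A) = -b² + (A + 2)² = -b² + (2 + A)² = (2 + A)² - b²)
o(F) = -21 (o(F) = (2 + 0)² - 1*(-5)² = 2² - 1*25 = 4 - 25 = -21)
o(23) - 1*(-3645) = -21 - 1*(-3645) = -21 + 3645 = 3624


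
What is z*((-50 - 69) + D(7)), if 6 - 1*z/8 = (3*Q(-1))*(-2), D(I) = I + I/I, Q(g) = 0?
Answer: -5328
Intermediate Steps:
D(I) = 1 + I (D(I) = I + 1 = 1 + I)
z = 48 (z = 48 - 8*3*0*(-2) = 48 - 0*(-2) = 48 - 8*0 = 48 + 0 = 48)
z*((-50 - 69) + D(7)) = 48*((-50 - 69) + (1 + 7)) = 48*(-119 + 8) = 48*(-111) = -5328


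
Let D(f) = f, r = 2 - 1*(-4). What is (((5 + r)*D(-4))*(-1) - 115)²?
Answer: 5041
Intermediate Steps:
r = 6 (r = 2 + 4 = 6)
(((5 + r)*D(-4))*(-1) - 115)² = (((5 + 6)*(-4))*(-1) - 115)² = ((11*(-4))*(-1) - 115)² = (-44*(-1) - 115)² = (44 - 115)² = (-71)² = 5041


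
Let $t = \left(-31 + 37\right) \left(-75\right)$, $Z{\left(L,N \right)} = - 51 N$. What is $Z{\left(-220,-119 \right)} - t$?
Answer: $6519$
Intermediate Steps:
$t = -450$ ($t = 6 \left(-75\right) = -450$)
$Z{\left(-220,-119 \right)} - t = \left(-51\right) \left(-119\right) - -450 = 6069 + 450 = 6519$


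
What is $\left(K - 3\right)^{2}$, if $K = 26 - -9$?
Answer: $1024$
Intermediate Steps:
$K = 35$ ($K = 26 + 9 = 35$)
$\left(K - 3\right)^{2} = \left(35 - 3\right)^{2} = 32^{2} = 1024$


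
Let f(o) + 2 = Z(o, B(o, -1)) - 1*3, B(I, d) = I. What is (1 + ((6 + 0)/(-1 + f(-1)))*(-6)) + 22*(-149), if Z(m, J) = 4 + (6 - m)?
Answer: -16421/5 ≈ -3284.2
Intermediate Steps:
Z(m, J) = 10 - m
f(o) = 5 - o (f(o) = -2 + ((10 - o) - 1*3) = -2 + ((10 - o) - 3) = -2 + (7 - o) = 5 - o)
(1 + ((6 + 0)/(-1 + f(-1)))*(-6)) + 22*(-149) = (1 + ((6 + 0)/(-1 + (5 - 1*(-1))))*(-6)) + 22*(-149) = (1 + (6/(-1 + (5 + 1)))*(-6)) - 3278 = (1 + (6/(-1 + 6))*(-6)) - 3278 = (1 + (6/5)*(-6)) - 3278 = (1 - 36/5) - 3278 = -31/5 - 3278 = -16421/5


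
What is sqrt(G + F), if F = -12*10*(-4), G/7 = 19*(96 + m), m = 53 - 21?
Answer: 4*sqrt(1094) ≈ 132.30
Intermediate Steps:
m = 32
G = 17024 (G = 7*(19*(96 + 32)) = 7*(19*128) = 7*2432 = 17024)
F = 480 (F = -120*(-4) = 480)
sqrt(G + F) = sqrt(17024 + 480) = sqrt(17504) = 4*sqrt(1094)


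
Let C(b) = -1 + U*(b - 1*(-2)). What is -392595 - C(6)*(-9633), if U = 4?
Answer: -93972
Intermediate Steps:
C(b) = 7 + 4*b (C(b) = -1 + 4*(b - 1*(-2)) = -1 + 4*(b + 2) = -1 + 4*(2 + b) = -1 + (8 + 4*b) = 7 + 4*b)
-392595 - C(6)*(-9633) = -392595 - (7 + 4*6)*(-9633) = -392595 - (7 + 24)*(-9633) = -392595 - 31*(-9633) = -392595 - 1*(-298623) = -392595 + 298623 = -93972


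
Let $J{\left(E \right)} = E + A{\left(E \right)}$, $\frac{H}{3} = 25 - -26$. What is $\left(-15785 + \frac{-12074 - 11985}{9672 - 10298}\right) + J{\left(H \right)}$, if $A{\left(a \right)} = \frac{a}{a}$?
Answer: $- \frac{9760947}{626} \approx -15593.0$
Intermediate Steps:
$H = 153$ ($H = 3 \left(25 - -26\right) = 3 \left(25 + 26\right) = 3 \cdot 51 = 153$)
$A{\left(a \right)} = 1$
$J{\left(E \right)} = 1 + E$ ($J{\left(E \right)} = E + 1 = 1 + E$)
$\left(-15785 + \frac{-12074 - 11985}{9672 - 10298}\right) + J{\left(H \right)} = \left(-15785 + \frac{-12074 - 11985}{9672 - 10298}\right) + \left(1 + 153\right) = \left(-15785 - \frac{24059}{-626}\right) + 154 = \left(-15785 - - \frac{24059}{626}\right) + 154 = \left(-15785 + \frac{24059}{626}\right) + 154 = - \frac{9857351}{626} + 154 = - \frac{9760947}{626}$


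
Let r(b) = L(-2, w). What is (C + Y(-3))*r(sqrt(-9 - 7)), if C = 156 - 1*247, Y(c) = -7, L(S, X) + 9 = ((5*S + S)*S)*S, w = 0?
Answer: 5586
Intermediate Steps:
L(S, X) = -9 + 6*S**3 (L(S, X) = -9 + ((5*S + S)*S)*S = -9 + ((6*S)*S)*S = -9 + (6*S**2)*S = -9 + 6*S**3)
r(b) = -57 (r(b) = -9 + 6*(-2)**3 = -9 + 6*(-8) = -9 - 48 = -57)
C = -91 (C = 156 - 247 = -91)
(C + Y(-3))*r(sqrt(-9 - 7)) = (-91 - 7)*(-57) = -98*(-57) = 5586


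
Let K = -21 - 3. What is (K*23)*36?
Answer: -19872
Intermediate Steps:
K = -24
(K*23)*36 = -24*23*36 = -552*36 = -19872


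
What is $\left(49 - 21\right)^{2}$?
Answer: $784$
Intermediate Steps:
$\left(49 - 21\right)^{2} = 28^{2} = 784$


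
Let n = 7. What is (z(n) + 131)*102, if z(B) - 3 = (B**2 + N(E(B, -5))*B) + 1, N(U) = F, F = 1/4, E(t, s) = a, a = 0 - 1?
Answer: 37893/2 ≈ 18947.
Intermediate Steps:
a = -1
E(t, s) = -1
F = 1/4 (F = 1*(1/4) = 1/4 ≈ 0.25000)
N(U) = 1/4
z(B) = 4 + B**2 + B/4 (z(B) = 3 + ((B**2 + B/4) + 1) = 3 + (1 + B**2 + B/4) = 4 + B**2 + B/4)
(z(n) + 131)*102 = ((4 + 7**2 + (1/4)*7) + 131)*102 = ((4 + 49 + 7/4) + 131)*102 = (219/4 + 131)*102 = (743/4)*102 = 37893/2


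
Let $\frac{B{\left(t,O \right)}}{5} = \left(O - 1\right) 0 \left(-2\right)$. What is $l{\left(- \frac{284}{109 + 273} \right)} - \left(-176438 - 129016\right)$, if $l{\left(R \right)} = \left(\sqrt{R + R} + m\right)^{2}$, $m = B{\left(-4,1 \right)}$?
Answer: $\frac{58341430}{191} \approx 3.0545 \cdot 10^{5}$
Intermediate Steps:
$B{\left(t,O \right)} = 0$ ($B{\left(t,O \right)} = 5 \left(O - 1\right) 0 \left(-2\right) = 5 \left(-1 + O\right) 0 = 5 \cdot 0 = 0$)
$m = 0$
$l{\left(R \right)} = 2 R$ ($l{\left(R \right)} = \left(\sqrt{R + R} + 0\right)^{2} = \left(\sqrt{2 R} + 0\right)^{2} = \left(\sqrt{2} \sqrt{R} + 0\right)^{2} = \left(\sqrt{2} \sqrt{R}\right)^{2} = 2 R$)
$l{\left(- \frac{284}{109 + 273} \right)} - \left(-176438 - 129016\right) = 2 \left(- \frac{284}{109 + 273}\right) - \left(-176438 - 129016\right) = 2 \left(- \frac{284}{382}\right) - -305454 = 2 \left(\left(-284\right) \frac{1}{382}\right) + 305454 = 2 \left(- \frac{142}{191}\right) + 305454 = - \frac{284}{191} + 305454 = \frac{58341430}{191}$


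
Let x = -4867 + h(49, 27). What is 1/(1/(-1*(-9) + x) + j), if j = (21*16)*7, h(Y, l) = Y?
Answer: 4809/11310767 ≈ 0.00042517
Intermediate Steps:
j = 2352 (j = 336*7 = 2352)
x = -4818 (x = -4867 + 49 = -4818)
1/(1/(-1*(-9) + x) + j) = 1/(1/(-1*(-9) - 4818) + 2352) = 1/(1/(9 - 4818) + 2352) = 1/(1/(-4809) + 2352) = 1/(-1/4809 + 2352) = 1/(11310767/4809) = 4809/11310767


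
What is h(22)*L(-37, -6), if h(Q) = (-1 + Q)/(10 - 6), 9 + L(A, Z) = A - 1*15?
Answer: -1281/4 ≈ -320.25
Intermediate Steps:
L(A, Z) = -24 + A (L(A, Z) = -9 + (A - 1*15) = -9 + (A - 15) = -9 + (-15 + A) = -24 + A)
h(Q) = -¼ + Q/4 (h(Q) = (-1 + Q)/4 = (-1 + Q)*(¼) = -¼ + Q/4)
h(22)*L(-37, -6) = (-¼ + (¼)*22)*(-24 - 37) = (-¼ + 11/2)*(-61) = (21/4)*(-61) = -1281/4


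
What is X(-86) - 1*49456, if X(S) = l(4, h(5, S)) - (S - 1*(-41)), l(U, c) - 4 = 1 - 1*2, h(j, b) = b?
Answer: -49408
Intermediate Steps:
l(U, c) = 3 (l(U, c) = 4 + (1 - 1*2) = 4 + (1 - 2) = 4 - 1 = 3)
X(S) = -38 - S (X(S) = 3 - (S - 1*(-41)) = 3 - (S + 41) = 3 - (41 + S) = 3 + (-41 - S) = -38 - S)
X(-86) - 1*49456 = (-38 - 1*(-86)) - 1*49456 = (-38 + 86) - 49456 = 48 - 49456 = -49408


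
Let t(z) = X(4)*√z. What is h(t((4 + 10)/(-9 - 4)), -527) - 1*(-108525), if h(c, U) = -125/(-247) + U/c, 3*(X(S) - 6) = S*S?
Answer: 26805800/247 + 93*I*√182/28 ≈ 1.0853e+5 + 44.809*I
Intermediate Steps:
X(S) = 6 + S²/3 (X(S) = 6 + (S*S)/3 = 6 + S²/3)
t(z) = 34*√z/3 (t(z) = (6 + (⅓)*4²)*√z = (6 + (⅓)*16)*√z = (6 + 16/3)*√z = 34*√z/3)
h(c, U) = 125/247 + U/c (h(c, U) = -125*(-1/247) + U/c = 125/247 + U/c)
h(t((4 + 10)/(-9 - 4)), -527) - 1*(-108525) = (125/247 - 527*(-3*I*√13/(34*√(4 + 10)))) - 1*(-108525) = (125/247 - 527*(-3*I*√182/476)) + 108525 = (125/247 - (-93)*I*√182/28) + 108525 = (125/247 + 93*I*√182/28) + 108525 = 26805800/247 + 93*I*√182/28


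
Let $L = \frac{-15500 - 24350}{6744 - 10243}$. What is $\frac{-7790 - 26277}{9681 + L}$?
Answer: $- \frac{119200433}{33913669} \approx -3.5148$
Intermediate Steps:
$L = \frac{39850}{3499}$ ($L = - \frac{39850}{-3499} = \left(-39850\right) \left(- \frac{1}{3499}\right) = \frac{39850}{3499} \approx 11.389$)
$\frac{-7790 - 26277}{9681 + L} = \frac{-7790 - 26277}{9681 + \frac{39850}{3499}} = - \frac{34067}{\frac{33913669}{3499}} = \left(-34067\right) \frac{3499}{33913669} = - \frac{119200433}{33913669}$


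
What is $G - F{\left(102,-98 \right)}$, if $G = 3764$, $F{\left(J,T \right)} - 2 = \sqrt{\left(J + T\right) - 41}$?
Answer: $3762 - i \sqrt{37} \approx 3762.0 - 6.0828 i$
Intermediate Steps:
$F{\left(J,T \right)} = 2 + \sqrt{-41 + J + T}$ ($F{\left(J,T \right)} = 2 + \sqrt{\left(J + T\right) - 41} = 2 + \sqrt{-41 + J + T}$)
$G - F{\left(102,-98 \right)} = 3764 - \left(2 + \sqrt{-41 + 102 - 98}\right) = 3764 - \left(2 + \sqrt{-37}\right) = 3764 - \left(2 + i \sqrt{37}\right) = 3762 - i \sqrt{37}$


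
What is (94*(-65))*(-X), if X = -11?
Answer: -67210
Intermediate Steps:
(94*(-65))*(-X) = (94*(-65))*(-1*(-11)) = -6110*11 = -67210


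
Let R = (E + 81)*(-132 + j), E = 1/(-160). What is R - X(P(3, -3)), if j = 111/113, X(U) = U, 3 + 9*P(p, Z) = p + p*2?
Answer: -115122029/10848 ≈ -10612.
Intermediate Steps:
P(p, Z) = -1/3 + p/3 (P(p, Z) = -1/3 + (p + p*2)/9 = -1/3 + (p + 2*p)/9 = -1/3 + (3*p)/9 = -1/3 + p/3)
E = -1/160 ≈ -0.0062500
j = 111/113 (j = 111*(1/113) = 111/113 ≈ 0.98230)
R = -38371599/3616 (R = (-1/160 + 81)*(-132 + 111/113) = (12959/160)*(-14805/113) = -38371599/3616 ≈ -10612.)
R - X(P(3, -3)) = -38371599/3616 - (-1/3 + (1/3)*3) = -38371599/3616 - (-1/3 + 1) = -38371599/3616 - 1*2/3 = -38371599/3616 - 2/3 = -115122029/10848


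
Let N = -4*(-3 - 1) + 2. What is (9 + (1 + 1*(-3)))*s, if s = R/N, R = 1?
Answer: 7/18 ≈ 0.38889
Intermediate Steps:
N = 18 (N = -4*(-4) + 2 = 16 + 2 = 18)
s = 1/18 ≈ 0.055556
(9 + (1 + 1*(-3)))*s = (9 + (1 + 1*(-3)))*(1/18) = (9 + (1 - 3))*(1/18) = (9 - 2)*(1/18) = 7*(1/18) = 7/18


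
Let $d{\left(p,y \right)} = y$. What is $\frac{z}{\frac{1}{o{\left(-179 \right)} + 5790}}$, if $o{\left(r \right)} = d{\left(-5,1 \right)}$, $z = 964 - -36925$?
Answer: $219415199$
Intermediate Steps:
$z = 37889$ ($z = 964 + 36925 = 37889$)
$o{\left(r \right)} = 1$
$\frac{z}{\frac{1}{o{\left(-179 \right)} + 5790}} = \frac{37889}{\frac{1}{1 + 5790}} = \frac{37889}{\frac{1}{5791}} = 37889 \frac{1}{\frac{1}{5791}} = 37889 \cdot 5791 = 219415199$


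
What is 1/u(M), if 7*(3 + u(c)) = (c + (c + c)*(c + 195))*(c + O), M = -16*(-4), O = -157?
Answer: -7/3089109 ≈ -2.2660e-6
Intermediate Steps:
M = 64
u(c) = -3 + (-157 + c)*(c + 2*c*(195 + c))/7 (u(c) = -3 + ((c + (c + c)*(c + 195))*(c - 157))/7 = -3 + ((c + (2*c)*(195 + c))*(-157 + c))/7 = -3 + ((c + 2*c*(195 + c))*(-157 + c))/7 = -3 + ((-157 + c)*(c + 2*c*(195 + c)))/7 = -3 + (-157 + c)*(c + 2*c*(195 + c))/7)
1/u(M) = 1/(-3 + 11*64² - 61387/7*64 + (2/7)*64³) = 1/(-3 + 11*4096 - 3928768/7 + (2/7)*262144) = 1/(-3 + 45056 - 3928768/7 + 524288/7) = 1/(-3089109/7) = -7/3089109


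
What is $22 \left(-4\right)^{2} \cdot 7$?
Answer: $2464$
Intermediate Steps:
$22 \left(-4\right)^{2} \cdot 7 = 22 \cdot 16 \cdot 7 = 352 \cdot 7 = 2464$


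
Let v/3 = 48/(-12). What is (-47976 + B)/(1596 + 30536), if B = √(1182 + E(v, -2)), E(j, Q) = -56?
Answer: -11994/8033 + √1126/32132 ≈ -1.4920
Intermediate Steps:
v = -12 (v = 3*(48/(-12)) = 3*(48*(-1/12)) = 3*(-4) = -12)
B = √1126 (B = √(1182 - 56) = √1126 ≈ 33.556)
(-47976 + B)/(1596 + 30536) = (-47976 + √1126)/(1596 + 30536) = (-47976 + √1126)/32132 = (-47976 + √1126)*(1/32132) = -11994/8033 + √1126/32132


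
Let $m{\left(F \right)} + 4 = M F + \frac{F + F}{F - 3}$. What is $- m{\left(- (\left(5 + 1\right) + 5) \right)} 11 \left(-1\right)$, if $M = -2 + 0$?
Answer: $\frac{1507}{7} \approx 215.29$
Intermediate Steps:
$M = -2$
$m{\left(F \right)} = -4 - 2 F + \frac{2 F}{-3 + F}$ ($m{\left(F \right)} = -4 - \left(2 F - \frac{F + F}{F - 3}\right) = -4 - \left(2 F - \frac{2 F}{-3 + F}\right) = -4 - 2 F + \frac{2 F}{-3 + F}$)
$- m{\left(- (\left(5 + 1\right) + 5) \right)} 11 \left(-1\right) = - \frac{2 \left(6 - \left(- (\left(5 + 1\right) + 5)\right)^{2} + 2 \left(- (\left(5 + 1\right) + 5)\right)\right)}{-3 - \left(\left(5 + 1\right) + 5\right)} 11 \left(-1\right) = - \frac{2 \left(6 - \left(- (6 + 5)\right)^{2} + 2 \left(- (6 + 5)\right)\right)}{-3 - \left(6 + 5\right)} 11 \left(-1\right) = - \frac{2 \left(6 - \left(\left(-1\right) 11\right)^{2} + 2 \left(\left(-1\right) 11\right)\right)}{-3 - 11} \cdot 11 \left(-1\right) = - \frac{2 \left(6 - \left(-11\right)^{2} + 2 \left(-11\right)\right)}{-3 - 11} \cdot 11 \left(-1\right) = - \frac{2 \left(6 - 121 - 22\right)}{-14} \cdot 11 \left(-1\right) = - \frac{2 \left(-1\right) \left(6 - 121 - 22\right)}{14} \cdot 11 \left(-1\right) = - \frac{2 \left(-1\right) \left(-137\right)}{14} \cdot 11 \left(-1\right) = \left(-1\right) \frac{137}{7} \cdot 11 \left(-1\right) = \left(- \frac{137}{7}\right) 11 \left(-1\right) = \left(- \frac{1507}{7}\right) \left(-1\right) = \frac{1507}{7}$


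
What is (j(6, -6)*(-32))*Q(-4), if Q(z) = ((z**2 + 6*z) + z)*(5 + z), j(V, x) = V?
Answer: 2304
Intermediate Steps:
Q(z) = (5 + z)*(z**2 + 7*z) (Q(z) = (z**2 + 7*z)*(5 + z) = (5 + z)*(z**2 + 7*z))
(j(6, -6)*(-32))*Q(-4) = (6*(-32))*(-4*(35 + (-4)**2 + 12*(-4))) = -(-768)*(35 + 16 - 48) = -(-768)*3 = -192*(-12) = 2304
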